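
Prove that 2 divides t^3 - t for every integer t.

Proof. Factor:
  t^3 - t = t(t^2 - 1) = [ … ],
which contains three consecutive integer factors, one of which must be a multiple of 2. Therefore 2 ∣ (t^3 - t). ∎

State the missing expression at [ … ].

t(t^2 - 1) = t(t - 1)(t + 1) = (t - 1)t(t + 1).
These three factors are consecutive integers, so their product is divisible by 2.

(t - 1)t(t + 1)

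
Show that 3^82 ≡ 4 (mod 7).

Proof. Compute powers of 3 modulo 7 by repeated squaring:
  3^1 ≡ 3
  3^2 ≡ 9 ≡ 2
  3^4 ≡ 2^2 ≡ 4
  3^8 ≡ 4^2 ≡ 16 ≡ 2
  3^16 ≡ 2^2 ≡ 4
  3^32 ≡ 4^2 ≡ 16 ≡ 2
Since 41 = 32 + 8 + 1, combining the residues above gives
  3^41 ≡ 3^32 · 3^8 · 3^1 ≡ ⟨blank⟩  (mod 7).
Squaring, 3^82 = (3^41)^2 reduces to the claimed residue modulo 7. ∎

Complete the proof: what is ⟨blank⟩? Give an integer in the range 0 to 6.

Multiply the listed residues: 2 · 2 · 3 = 4 → 12.
Reducing modulo 7: 12 = 1·7 + 5, so 3^41 ≡ 5.

5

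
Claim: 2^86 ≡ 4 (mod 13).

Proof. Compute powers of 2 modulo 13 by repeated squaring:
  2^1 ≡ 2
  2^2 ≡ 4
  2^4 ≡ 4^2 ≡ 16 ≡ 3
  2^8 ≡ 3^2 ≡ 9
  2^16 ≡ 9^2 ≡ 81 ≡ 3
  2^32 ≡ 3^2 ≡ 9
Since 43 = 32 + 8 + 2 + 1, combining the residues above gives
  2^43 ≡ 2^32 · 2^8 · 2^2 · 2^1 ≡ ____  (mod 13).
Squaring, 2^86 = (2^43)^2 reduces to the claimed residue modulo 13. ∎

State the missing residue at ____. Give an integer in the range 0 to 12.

11

Multiply the listed residues: 9 · 9 · 4 · 2 = 81 → 324 → 648.
Reducing modulo 13: 648 = 49·13 + 11, so 2^43 ≡ 11.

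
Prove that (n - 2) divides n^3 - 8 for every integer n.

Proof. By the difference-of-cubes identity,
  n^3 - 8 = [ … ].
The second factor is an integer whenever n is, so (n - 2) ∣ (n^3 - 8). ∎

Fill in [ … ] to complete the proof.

a^3 - b^3 = (a - b)(a^2 + ab + b^2). With a = n, b = 2:
n^3 - 8 = (n - 2)(n^2 + 2n + 4).

(n - 2)(n^2 + 2n + 4)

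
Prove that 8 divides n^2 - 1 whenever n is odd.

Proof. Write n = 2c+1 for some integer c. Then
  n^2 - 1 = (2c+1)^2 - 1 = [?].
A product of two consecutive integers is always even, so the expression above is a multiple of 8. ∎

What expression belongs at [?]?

4c(c + 1)

(2c+1)^2 - 1 = 4c^2 + 4c + 1 - 1 = 4c^2 + 4c = 4c(c+1).
Since c and c+1 are consecutive, c(c+1) is even, and 4·(even) is a multiple of 8.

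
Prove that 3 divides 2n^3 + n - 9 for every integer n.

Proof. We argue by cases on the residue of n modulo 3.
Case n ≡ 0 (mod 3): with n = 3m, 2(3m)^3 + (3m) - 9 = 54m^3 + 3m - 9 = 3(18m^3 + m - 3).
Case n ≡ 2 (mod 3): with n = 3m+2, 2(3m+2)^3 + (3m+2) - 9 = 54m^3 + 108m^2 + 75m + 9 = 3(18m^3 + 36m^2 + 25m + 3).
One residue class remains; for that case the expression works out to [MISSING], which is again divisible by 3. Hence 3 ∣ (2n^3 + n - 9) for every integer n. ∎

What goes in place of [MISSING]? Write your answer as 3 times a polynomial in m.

Only n ≡ 1 (mod 3) is unaccounted for. Put n = 3m+1:
2(3m+1)^3 + (3m+1) - 9 expands to 54m^3 + 54m^2 + 21m - 6,
and factoring out 3 leaves 3(18m^3 + 18m^2 + 7m - 2).

3(18m^3 + 18m^2 + 7m - 2)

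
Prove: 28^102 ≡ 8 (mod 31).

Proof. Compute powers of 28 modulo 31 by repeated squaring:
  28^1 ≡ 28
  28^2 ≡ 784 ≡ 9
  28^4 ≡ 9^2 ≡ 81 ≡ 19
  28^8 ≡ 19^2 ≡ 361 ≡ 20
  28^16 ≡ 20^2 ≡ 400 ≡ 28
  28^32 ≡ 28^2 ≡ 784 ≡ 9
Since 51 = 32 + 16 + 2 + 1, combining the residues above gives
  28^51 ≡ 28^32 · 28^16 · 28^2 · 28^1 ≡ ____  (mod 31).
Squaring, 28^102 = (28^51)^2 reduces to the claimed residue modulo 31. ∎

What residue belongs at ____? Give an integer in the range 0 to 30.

Multiply the listed residues: 9 · 28 · 9 · 28 = 252 → 2268 → 63504.
Reducing modulo 31: 63504 = 2048·31 + 16, so 28^51 ≡ 16.

16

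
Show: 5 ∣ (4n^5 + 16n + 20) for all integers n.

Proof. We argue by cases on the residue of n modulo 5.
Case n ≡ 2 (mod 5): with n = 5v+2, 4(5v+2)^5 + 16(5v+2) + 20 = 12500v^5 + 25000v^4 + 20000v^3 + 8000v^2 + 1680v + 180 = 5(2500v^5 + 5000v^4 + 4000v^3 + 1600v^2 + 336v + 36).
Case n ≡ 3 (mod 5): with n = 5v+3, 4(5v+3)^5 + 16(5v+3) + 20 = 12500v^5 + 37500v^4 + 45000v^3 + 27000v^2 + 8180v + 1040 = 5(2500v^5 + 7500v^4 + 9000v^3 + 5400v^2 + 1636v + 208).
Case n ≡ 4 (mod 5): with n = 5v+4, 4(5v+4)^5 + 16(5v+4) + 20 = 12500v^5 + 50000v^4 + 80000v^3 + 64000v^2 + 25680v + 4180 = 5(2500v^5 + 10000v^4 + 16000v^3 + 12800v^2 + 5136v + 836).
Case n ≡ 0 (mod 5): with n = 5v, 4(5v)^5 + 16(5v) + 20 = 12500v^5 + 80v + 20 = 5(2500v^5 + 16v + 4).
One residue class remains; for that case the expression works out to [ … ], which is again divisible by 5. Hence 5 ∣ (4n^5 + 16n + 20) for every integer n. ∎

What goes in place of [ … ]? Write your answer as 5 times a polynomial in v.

Only n ≡ 1 (mod 5) is unaccounted for. Put n = 5v+1:
4(5v+1)^5 + 16(5v+1) + 20 expands to 12500v^5 + 12500v^4 + 5000v^3 + 1000v^2 + 180v + 40,
and factoring out 5 leaves 5(2500v^5 + 2500v^4 + 1000v^3 + 200v^2 + 36v + 8).

5(2500v^5 + 2500v^4 + 1000v^3 + 200v^2 + 36v + 8)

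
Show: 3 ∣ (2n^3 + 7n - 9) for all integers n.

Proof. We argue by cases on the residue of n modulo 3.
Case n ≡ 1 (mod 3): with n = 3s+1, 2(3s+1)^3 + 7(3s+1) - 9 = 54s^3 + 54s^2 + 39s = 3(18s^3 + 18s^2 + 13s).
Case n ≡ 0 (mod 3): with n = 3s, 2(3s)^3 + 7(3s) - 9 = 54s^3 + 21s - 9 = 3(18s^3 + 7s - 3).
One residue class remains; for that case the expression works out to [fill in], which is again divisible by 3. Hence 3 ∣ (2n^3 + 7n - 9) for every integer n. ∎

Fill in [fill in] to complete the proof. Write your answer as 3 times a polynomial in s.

The residues treated are {1, 0}, so the missing case is n ≡ 2 (mod 3); write n = 3s+2.
Then 2(3s+2)^3 + 7(3s+2) - 9 = 54s^3 + 108s^2 + 93s + 21 = 3(18s^3 + 36s^2 + 31s + 7).

3(18s^3 + 36s^2 + 31s + 7)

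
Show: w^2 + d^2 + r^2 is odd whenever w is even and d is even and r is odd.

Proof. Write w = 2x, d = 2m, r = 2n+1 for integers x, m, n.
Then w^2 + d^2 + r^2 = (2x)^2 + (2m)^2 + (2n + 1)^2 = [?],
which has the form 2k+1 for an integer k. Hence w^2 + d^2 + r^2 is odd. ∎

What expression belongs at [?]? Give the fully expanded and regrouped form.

2(2m^2 + 2n^2 + 2n + 2x^2) + 1

Expanding: (2x)^2 + (2m)^2 + (2n + 1)^2 = 4m^2 + 4n^2 + 4n + 4x^2 + 1.
Every term except the constant is even, so this is 2(2m^2 + 2n^2 + 2n + 2x^2) + 1,
and 2m^2 + 2n^2 + 2n + 2x^2 ∈ ℤ gives the required form.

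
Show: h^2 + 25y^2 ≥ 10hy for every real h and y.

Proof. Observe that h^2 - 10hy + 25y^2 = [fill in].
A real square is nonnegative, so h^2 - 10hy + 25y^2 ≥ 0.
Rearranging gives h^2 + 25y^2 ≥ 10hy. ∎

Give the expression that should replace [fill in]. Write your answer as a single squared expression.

The leading and trailing coefficients are 1^2 and 5^2, and 10 = 2·1·5, so the trinomial is (h - 5y)^2.
Hence h^2 - 10hy + 25y^2 ≥ 0.

(h - 5y)^2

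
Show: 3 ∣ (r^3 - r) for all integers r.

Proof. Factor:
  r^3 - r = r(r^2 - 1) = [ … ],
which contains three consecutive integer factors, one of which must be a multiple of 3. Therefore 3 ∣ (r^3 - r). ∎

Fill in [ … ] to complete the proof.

r(r^2 - 1) = r(r - 1)(r + 1) = (r - 1)r(r + 1).
These three factors are consecutive integers, so their product is divisible by 3.

(r - 1)r(r + 1)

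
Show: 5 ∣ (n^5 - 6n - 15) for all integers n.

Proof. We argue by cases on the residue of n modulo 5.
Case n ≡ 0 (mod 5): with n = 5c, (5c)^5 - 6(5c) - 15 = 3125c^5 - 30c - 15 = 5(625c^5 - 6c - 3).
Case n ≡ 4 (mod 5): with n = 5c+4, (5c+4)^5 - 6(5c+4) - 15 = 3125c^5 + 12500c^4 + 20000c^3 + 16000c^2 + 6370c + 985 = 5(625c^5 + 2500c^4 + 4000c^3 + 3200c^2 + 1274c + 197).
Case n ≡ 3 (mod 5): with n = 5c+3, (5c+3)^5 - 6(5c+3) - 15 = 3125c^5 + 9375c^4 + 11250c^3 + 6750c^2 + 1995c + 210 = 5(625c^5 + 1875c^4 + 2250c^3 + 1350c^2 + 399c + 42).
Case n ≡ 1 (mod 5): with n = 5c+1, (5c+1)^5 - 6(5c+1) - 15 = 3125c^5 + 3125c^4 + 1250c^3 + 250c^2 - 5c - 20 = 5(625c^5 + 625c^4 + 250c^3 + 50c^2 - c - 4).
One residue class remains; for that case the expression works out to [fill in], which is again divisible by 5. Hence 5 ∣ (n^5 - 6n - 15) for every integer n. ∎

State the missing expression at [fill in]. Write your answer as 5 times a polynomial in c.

Only n ≡ 2 (mod 5) is unaccounted for. Put n = 5c+2:
(5c+2)^5 - 6(5c+2) - 15 expands to 3125c^5 + 6250c^4 + 5000c^3 + 2000c^2 + 370c + 5,
and factoring out 5 leaves 5(625c^5 + 1250c^4 + 1000c^3 + 400c^2 + 74c + 1).

5(625c^5 + 1250c^4 + 1000c^3 + 400c^2 + 74c + 1)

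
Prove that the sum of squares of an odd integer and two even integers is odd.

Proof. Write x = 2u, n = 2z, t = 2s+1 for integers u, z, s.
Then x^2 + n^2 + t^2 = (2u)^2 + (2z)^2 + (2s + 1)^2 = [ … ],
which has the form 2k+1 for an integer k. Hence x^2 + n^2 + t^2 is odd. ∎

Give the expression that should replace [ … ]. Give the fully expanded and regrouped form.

(2u)^2 + (2z)^2 + (2s + 1)^2 = 4s^2 + 4s + 4u^2 + 4z^2 + 1
= 2(2s^2 + 2s + 2u^2 + 2z^2) + 1.
Since 2s^2 + 2s + 2u^2 + 2z^2 is an integer, the sum of squares is of the form 2k+1 for an integer k.

2(2s^2 + 2s + 2u^2 + 2z^2) + 1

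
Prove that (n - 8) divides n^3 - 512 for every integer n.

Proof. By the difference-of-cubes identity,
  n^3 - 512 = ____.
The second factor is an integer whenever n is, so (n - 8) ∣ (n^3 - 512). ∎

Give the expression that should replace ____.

(n - 8)(n^2 + 8n + 64)

Polynomial division of n^3 - 512 by n - 8 leaves remainder 0 and quotient n^2 + 8n + 64.
Hence n^3 - 512 = (n - 8)(n^2 + 8n + 64).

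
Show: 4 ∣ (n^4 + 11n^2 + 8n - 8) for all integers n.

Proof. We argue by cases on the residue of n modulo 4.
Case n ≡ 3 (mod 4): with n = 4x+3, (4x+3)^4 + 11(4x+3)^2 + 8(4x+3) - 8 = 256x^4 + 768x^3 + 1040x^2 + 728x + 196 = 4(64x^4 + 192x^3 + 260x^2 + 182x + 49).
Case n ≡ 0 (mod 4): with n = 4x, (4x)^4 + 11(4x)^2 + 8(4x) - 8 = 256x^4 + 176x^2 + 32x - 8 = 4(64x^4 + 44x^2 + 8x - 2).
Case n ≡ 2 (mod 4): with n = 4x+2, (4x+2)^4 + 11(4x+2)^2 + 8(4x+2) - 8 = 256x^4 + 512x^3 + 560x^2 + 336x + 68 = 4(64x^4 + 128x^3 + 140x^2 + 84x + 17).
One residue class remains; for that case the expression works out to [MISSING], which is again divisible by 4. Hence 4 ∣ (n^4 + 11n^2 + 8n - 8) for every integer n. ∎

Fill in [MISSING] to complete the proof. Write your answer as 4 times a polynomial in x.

Only n ≡ 1 (mod 4) is unaccounted for. Put n = 4x+1:
(4x+1)^4 + 11(4x+1)^2 + 8(4x+1) - 8 expands to 256x^4 + 256x^3 + 272x^2 + 136x + 12,
and factoring out 4 leaves 4(64x^4 + 64x^3 + 68x^2 + 34x + 3).

4(64x^4 + 64x^3 + 68x^2 + 34x + 3)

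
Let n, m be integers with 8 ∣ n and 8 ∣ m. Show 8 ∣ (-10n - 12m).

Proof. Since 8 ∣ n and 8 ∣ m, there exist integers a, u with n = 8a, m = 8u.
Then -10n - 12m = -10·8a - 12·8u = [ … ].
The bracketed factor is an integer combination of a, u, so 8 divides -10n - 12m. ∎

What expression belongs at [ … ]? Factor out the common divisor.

8(-10a - 12u)

Each term has a factor of 8: -10·8a - 12·8u = 8·(-10a - 12u).
Since -10a - 12u is an integer, 8 ∣ (-10n - 12m).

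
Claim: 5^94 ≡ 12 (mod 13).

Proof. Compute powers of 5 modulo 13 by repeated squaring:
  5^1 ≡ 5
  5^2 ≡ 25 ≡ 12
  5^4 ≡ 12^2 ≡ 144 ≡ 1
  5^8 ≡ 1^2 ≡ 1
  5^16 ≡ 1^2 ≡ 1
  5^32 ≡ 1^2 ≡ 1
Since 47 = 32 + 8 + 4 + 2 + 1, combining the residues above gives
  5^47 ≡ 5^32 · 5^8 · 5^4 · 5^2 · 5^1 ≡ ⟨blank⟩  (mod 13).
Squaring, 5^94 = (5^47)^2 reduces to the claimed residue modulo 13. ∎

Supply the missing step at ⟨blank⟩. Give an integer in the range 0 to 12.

5^32 · 5^8 · 5^4 · 5^2 · 5^1 ≡ 1 · 1 · 1 · 12 · 5 = 60.
60 mod 13 = 8, so 5^47 ≡ 8 (mod 13).

8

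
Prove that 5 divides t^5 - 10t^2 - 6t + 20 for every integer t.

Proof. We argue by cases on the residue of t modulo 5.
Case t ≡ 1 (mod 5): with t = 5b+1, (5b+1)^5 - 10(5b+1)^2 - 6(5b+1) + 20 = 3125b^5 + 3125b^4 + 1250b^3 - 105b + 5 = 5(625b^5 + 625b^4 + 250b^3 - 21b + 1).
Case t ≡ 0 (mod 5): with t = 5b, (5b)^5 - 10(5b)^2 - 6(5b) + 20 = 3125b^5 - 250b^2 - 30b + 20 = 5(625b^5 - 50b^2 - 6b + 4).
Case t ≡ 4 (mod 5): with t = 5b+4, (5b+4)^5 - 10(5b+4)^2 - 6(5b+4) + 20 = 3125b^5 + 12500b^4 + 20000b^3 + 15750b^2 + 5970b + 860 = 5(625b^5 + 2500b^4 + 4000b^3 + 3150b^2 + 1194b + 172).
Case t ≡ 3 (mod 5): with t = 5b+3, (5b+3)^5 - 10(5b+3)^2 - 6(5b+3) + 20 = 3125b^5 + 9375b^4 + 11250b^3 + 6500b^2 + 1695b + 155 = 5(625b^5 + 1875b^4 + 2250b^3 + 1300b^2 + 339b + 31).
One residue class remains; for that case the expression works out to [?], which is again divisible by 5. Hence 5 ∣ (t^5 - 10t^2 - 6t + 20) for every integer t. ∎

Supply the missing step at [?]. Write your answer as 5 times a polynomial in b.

Only t ≡ 2 (mod 5) is unaccounted for. Put t = 5b+2:
(5b+2)^5 - 10(5b+2)^2 - 6(5b+2) + 20 expands to 3125b^5 + 6250b^4 + 5000b^3 + 1750b^2 + 170b,
and factoring out 5 leaves 5(625b^5 + 1250b^4 + 1000b^3 + 350b^2 + 34b).

5(625b^5 + 1250b^4 + 1000b^3 + 350b^2 + 34b)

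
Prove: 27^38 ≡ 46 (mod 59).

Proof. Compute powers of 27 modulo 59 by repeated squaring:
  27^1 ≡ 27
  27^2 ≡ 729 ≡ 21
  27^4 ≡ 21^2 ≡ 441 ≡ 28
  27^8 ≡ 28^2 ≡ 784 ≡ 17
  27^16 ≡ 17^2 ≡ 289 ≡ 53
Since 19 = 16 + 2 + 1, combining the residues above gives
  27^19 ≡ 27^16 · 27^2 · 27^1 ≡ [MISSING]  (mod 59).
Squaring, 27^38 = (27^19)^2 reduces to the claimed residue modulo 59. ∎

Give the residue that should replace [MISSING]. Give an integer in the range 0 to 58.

27^16 · 27^2 · 27^1 ≡ 53 · 21 · 27 = 30051.
30051 mod 59 = 20, so 27^19 ≡ 20 (mod 59).

20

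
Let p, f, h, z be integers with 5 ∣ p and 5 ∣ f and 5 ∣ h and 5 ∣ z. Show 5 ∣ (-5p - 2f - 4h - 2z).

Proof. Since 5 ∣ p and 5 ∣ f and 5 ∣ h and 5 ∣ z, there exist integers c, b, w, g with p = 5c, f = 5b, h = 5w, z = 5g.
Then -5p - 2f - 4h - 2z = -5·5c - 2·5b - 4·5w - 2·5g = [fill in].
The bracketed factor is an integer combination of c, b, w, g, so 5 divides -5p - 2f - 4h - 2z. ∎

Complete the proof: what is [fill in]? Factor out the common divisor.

Each term has a factor of 5: -5·5c - 2·5b - 4·5w - 2·5g = 5·(-2b - 5c - 2g - 4w).
Since -2b - 5c - 2g - 4w is an integer, 5 ∣ (-5p - 2f - 4h - 2z).

5(-2b - 5c - 2g - 4w)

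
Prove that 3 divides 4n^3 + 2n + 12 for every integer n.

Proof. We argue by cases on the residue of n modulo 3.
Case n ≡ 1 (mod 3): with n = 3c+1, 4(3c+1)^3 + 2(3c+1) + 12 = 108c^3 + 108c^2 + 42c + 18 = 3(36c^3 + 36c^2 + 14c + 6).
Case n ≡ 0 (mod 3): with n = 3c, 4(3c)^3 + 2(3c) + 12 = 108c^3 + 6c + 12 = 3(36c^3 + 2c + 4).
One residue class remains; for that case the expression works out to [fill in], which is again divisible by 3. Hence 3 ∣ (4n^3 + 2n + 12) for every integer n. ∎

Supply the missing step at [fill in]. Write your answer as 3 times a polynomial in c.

3(36c^3 + 72c^2 + 50c + 16)

Only n ≡ 2 (mod 3) is unaccounted for. Put n = 3c+2:
4(3c+2)^3 + 2(3c+2) + 12 expands to 108c^3 + 216c^2 + 150c + 48,
and factoring out 3 leaves 3(36c^3 + 72c^2 + 50c + 16).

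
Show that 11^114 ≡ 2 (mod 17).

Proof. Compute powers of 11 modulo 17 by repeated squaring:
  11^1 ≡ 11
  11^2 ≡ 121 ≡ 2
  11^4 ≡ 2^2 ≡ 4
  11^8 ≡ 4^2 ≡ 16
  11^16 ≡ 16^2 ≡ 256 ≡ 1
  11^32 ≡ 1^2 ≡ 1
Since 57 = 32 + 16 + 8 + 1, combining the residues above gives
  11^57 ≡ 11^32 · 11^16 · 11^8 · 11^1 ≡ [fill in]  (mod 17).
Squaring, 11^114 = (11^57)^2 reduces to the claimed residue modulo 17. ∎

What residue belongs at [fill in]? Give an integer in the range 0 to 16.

6

11^32 · 11^16 · 11^8 · 11^1 ≡ 1 · 1 · 16 · 11 = 176.
176 mod 17 = 6, so 11^57 ≡ 6 (mod 17).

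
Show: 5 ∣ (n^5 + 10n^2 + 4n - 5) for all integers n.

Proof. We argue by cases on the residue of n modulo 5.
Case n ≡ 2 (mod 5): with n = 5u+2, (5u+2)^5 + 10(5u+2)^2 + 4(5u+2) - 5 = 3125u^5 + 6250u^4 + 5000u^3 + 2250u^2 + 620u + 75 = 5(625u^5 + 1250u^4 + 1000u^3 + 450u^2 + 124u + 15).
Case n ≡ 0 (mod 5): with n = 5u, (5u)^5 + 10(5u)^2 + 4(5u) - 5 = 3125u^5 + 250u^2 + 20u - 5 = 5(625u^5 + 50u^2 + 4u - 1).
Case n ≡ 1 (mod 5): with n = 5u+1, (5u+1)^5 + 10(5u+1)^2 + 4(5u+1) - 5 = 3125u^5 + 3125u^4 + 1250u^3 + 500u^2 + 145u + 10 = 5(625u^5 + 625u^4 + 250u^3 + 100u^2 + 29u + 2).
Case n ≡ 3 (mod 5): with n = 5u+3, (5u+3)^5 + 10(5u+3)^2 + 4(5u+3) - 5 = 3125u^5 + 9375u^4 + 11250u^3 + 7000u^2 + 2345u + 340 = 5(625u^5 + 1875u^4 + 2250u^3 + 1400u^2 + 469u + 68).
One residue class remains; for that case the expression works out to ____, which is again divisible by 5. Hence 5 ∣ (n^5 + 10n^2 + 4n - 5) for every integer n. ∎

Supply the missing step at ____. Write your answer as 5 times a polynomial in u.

Only n ≡ 4 (mod 5) is unaccounted for. Put n = 5u+4:
(5u+4)^5 + 10(5u+4)^2 + 4(5u+4) - 5 expands to 3125u^5 + 12500u^4 + 20000u^3 + 16250u^2 + 6820u + 1195,
and factoring out 5 leaves 5(625u^5 + 2500u^4 + 4000u^3 + 3250u^2 + 1364u + 239).

5(625u^5 + 2500u^4 + 4000u^3 + 3250u^2 + 1364u + 239)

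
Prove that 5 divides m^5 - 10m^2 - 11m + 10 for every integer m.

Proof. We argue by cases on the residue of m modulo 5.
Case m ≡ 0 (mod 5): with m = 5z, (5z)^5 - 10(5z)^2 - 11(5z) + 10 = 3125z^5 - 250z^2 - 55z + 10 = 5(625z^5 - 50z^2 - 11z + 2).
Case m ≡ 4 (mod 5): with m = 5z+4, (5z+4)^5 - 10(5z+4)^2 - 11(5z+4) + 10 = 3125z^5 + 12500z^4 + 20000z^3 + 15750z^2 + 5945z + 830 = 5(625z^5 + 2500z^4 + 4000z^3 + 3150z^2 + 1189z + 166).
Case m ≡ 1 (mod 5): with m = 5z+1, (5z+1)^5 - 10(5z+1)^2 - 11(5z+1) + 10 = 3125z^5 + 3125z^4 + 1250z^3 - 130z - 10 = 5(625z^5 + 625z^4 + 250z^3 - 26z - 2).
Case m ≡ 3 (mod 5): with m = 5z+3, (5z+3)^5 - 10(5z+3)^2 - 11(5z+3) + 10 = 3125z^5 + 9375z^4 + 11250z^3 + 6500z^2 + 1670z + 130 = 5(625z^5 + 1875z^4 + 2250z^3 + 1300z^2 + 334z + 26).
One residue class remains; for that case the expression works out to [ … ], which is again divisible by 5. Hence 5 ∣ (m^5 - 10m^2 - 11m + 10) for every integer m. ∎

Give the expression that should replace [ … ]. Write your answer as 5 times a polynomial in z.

5(625z^5 + 1250z^4 + 1000z^3 + 350z^2 + 29z - 4)

Only m ≡ 2 (mod 5) is unaccounted for. Put m = 5z+2:
(5z+2)^5 - 10(5z+2)^2 - 11(5z+2) + 10 expands to 3125z^5 + 6250z^4 + 5000z^3 + 1750z^2 + 145z - 20,
and factoring out 5 leaves 5(625z^5 + 1250z^4 + 1000z^3 + 350z^2 + 29z - 4).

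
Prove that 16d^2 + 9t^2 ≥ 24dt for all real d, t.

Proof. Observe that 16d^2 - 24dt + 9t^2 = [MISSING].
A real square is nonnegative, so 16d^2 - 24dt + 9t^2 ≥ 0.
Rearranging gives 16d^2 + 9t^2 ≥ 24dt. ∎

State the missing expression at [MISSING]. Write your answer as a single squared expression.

The leading and trailing coefficients are 4^2 and 3^2, and 24 = 2·4·3, so the trinomial is (4d - 3t)^2.
Hence 16d^2 - 24dt + 9t^2 ≥ 0.

(4d - 3t)^2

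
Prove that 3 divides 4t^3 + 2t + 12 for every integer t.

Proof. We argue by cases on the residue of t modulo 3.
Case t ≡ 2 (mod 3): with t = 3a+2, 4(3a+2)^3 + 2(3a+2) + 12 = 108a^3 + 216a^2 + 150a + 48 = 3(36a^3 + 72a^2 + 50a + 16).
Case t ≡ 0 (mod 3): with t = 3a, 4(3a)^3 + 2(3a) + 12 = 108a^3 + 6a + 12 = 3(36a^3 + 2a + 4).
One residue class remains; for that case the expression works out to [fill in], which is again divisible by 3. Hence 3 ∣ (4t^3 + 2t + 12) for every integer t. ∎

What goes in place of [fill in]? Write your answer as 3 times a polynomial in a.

3(36a^3 + 36a^2 + 14a + 6)

Only t ≡ 1 (mod 3) is unaccounted for. Put t = 3a+1:
4(3a+1)^3 + 2(3a+1) + 12 expands to 108a^3 + 108a^2 + 42a + 18,
and factoring out 3 leaves 3(36a^3 + 36a^2 + 14a + 6).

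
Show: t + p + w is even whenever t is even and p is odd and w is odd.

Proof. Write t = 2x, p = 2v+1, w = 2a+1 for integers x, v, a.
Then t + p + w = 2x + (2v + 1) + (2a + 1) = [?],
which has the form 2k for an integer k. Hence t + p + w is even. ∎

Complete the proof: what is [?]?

2(a + v + x + 1)

2x + (2v + 1) + (2a + 1) = 2a + 2v + 2x + 2
= 2(a + v + x + 1).
Since a + v + x + 1 is an integer, the sum is of the form 2k for an integer k.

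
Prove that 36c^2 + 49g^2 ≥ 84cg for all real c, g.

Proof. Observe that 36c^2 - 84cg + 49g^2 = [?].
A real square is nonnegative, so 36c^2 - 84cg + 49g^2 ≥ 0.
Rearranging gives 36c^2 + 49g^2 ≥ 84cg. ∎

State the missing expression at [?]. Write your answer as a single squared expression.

(6c - 7g)^2

36c^2 - 84cg + 49g^2 is a perfect-square trinomial: the outer terms are (6c)^2 and (7g)^2, and the cross term is -2·6c·7g.
So 36c^2 - 84cg + 49g^2 = (6c - 7g)^2 ≥ 0.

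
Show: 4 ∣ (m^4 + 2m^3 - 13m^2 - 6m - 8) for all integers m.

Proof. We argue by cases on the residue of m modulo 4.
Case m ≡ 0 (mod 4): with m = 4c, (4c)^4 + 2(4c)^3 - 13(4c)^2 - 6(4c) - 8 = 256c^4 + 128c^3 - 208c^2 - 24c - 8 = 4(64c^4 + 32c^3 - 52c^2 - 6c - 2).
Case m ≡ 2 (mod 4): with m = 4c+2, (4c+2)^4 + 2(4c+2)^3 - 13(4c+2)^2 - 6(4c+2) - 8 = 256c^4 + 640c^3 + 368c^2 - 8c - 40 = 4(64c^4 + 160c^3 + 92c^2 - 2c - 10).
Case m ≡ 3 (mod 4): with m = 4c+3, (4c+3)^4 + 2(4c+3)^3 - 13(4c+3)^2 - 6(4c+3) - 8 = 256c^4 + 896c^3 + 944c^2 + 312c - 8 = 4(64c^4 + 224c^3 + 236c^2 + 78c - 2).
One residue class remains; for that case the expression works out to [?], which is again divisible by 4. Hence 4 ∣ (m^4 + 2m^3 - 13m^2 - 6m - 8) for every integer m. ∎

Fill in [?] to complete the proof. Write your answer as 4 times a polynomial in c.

Only m ≡ 1 (mod 4) is unaccounted for. Put m = 4c+1:
(4c+1)^4 + 2(4c+1)^3 - 13(4c+1)^2 - 6(4c+1) - 8 expands to 256c^4 + 384c^3 - 16c^2 - 88c - 24,
and factoring out 4 leaves 4(64c^4 + 96c^3 - 4c^2 - 22c - 6).

4(64c^4 + 96c^3 - 4c^2 - 22c - 6)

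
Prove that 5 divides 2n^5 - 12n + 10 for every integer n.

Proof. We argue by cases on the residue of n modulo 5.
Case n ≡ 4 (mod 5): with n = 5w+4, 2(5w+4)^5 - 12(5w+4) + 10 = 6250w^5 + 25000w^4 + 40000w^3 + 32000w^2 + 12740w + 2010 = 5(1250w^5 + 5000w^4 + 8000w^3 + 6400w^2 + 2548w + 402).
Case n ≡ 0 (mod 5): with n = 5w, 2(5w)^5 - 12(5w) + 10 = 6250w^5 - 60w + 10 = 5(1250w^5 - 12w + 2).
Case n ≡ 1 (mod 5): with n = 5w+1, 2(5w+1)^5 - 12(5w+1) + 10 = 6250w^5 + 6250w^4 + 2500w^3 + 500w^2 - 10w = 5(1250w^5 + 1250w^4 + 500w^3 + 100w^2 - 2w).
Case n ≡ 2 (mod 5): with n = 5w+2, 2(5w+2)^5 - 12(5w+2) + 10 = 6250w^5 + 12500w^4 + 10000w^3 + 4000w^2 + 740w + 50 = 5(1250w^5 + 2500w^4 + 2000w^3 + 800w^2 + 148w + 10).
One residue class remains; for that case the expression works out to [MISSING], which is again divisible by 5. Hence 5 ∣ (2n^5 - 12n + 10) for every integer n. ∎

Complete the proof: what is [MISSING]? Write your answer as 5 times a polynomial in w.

5(1250w^5 + 3750w^4 + 4500w^3 + 2700w^2 + 798w + 92)

Only n ≡ 3 (mod 5) is unaccounted for. Put n = 5w+3:
2(5w+3)^5 - 12(5w+3) + 10 expands to 6250w^5 + 18750w^4 + 22500w^3 + 13500w^2 + 3990w + 460,
and factoring out 5 leaves 5(1250w^5 + 3750w^4 + 4500w^3 + 2700w^2 + 798w + 92).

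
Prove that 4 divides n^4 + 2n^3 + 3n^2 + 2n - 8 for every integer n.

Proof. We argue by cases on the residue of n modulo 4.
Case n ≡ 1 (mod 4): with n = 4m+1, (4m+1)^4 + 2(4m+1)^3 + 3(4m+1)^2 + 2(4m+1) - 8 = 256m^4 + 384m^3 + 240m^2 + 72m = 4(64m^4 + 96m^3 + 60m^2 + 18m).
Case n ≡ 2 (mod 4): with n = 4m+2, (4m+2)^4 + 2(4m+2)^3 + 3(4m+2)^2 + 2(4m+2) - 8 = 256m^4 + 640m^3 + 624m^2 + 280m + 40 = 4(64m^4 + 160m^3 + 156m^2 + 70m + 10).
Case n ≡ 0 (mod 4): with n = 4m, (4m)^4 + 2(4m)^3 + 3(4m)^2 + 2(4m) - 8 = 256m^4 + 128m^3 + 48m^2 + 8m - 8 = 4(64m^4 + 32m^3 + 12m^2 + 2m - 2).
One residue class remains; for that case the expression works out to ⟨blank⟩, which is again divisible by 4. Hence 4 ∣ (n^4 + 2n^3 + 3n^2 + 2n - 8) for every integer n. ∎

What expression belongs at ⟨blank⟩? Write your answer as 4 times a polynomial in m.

Only n ≡ 3 (mod 4) is unaccounted for. Put n = 4m+3:
(4m+3)^4 + 2(4m+3)^3 + 3(4m+3)^2 + 2(4m+3) - 8 expands to 256m^4 + 896m^3 + 1200m^2 + 728m + 160,
and factoring out 4 leaves 4(64m^4 + 224m^3 + 300m^2 + 182m + 40).

4(64m^4 + 224m^3 + 300m^2 + 182m + 40)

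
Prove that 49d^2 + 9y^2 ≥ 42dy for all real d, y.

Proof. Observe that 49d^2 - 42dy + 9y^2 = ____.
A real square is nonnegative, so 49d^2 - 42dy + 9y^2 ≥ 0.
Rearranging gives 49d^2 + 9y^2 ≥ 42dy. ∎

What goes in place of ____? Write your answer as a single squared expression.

(7d - 3y)^2

49d^2 - 42dy + 9y^2 is a perfect-square trinomial: the outer terms are (7d)^2 and (3y)^2, and the cross term is -2·7d·3y.
So 49d^2 - 42dy + 9y^2 = (7d - 3y)^2 ≥ 0.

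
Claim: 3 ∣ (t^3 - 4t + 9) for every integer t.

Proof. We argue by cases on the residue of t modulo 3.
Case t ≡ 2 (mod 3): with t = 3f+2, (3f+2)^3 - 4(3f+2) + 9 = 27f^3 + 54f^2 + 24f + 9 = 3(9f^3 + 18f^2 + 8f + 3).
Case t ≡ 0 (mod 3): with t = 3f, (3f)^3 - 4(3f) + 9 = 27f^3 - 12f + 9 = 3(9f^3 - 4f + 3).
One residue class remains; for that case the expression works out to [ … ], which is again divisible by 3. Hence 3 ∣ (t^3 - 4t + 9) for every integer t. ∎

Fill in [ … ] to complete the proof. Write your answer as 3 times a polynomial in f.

3(9f^3 + 9f^2 - f + 2)

The residues treated are {2, 0}, so the missing case is t ≡ 1 (mod 3); write t = 3f+1.
Then (3f+1)^3 - 4(3f+1) + 9 = 27f^3 + 27f^2 - 3f + 6 = 3(9f^3 + 9f^2 - f + 2).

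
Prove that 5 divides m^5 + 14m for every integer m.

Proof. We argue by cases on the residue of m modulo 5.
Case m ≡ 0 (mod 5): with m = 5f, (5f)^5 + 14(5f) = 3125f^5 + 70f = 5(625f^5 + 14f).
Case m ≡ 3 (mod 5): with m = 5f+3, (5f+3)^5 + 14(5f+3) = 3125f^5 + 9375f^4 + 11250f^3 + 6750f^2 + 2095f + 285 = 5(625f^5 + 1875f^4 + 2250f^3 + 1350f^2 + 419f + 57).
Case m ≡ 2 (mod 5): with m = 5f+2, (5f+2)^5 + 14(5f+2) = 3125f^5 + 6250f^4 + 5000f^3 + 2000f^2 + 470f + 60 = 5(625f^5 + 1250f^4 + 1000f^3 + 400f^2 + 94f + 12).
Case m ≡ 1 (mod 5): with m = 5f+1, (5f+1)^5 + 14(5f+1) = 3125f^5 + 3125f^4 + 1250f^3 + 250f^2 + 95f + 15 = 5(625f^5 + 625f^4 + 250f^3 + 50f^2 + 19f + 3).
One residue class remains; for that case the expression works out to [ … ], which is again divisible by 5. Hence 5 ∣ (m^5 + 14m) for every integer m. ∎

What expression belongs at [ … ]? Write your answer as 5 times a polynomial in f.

The residues treated are {0, 3, 2, 1}, so the missing case is m ≡ 4 (mod 5); write m = 5f+4.
Then (5f+4)^5 + 14(5f+4) = 3125f^5 + 12500f^4 + 20000f^3 + 16000f^2 + 6470f + 1080 = 5(625f^5 + 2500f^4 + 4000f^3 + 3200f^2 + 1294f + 216).

5(625f^5 + 2500f^4 + 4000f^3 + 3200f^2 + 1294f + 216)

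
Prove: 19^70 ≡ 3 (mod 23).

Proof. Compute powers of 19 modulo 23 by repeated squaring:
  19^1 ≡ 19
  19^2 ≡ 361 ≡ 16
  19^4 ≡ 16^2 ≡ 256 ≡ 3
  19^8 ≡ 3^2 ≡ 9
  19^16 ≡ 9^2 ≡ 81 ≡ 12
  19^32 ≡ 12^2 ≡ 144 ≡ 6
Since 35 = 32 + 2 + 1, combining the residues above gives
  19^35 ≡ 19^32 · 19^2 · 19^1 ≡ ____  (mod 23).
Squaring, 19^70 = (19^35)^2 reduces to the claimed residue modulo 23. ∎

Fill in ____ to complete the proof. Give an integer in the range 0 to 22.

7

19^32 · 19^2 · 19^1 ≡ 6 · 16 · 19 = 1824.
1824 mod 23 = 7, so 19^35 ≡ 7 (mod 23).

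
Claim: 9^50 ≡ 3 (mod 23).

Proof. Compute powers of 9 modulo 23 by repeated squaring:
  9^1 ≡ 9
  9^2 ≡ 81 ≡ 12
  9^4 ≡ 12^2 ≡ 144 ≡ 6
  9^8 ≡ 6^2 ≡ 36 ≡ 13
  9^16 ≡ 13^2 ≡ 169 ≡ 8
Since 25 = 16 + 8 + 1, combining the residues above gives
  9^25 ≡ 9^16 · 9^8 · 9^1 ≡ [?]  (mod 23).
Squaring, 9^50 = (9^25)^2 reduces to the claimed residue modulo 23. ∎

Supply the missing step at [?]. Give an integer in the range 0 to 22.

9^16 · 9^8 · 9^1 ≡ 8 · 13 · 9 = 936.
936 mod 23 = 16, so 9^25 ≡ 16 (mod 23).

16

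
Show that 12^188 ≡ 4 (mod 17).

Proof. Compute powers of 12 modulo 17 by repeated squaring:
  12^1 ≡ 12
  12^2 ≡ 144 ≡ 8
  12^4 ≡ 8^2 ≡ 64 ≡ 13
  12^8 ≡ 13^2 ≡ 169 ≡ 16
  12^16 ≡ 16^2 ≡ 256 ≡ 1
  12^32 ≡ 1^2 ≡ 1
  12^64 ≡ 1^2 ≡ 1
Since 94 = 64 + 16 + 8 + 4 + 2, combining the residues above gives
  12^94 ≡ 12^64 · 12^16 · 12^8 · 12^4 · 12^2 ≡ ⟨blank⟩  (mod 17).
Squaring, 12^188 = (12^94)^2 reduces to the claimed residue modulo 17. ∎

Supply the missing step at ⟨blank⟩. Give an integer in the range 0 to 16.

15

Multiply the listed residues: 1 · 1 · 16 · 13 · 8 = 1 → 16 → 208 → 1664.
Reducing modulo 17: 1664 = 97·17 + 15, so 12^94 ≡ 15.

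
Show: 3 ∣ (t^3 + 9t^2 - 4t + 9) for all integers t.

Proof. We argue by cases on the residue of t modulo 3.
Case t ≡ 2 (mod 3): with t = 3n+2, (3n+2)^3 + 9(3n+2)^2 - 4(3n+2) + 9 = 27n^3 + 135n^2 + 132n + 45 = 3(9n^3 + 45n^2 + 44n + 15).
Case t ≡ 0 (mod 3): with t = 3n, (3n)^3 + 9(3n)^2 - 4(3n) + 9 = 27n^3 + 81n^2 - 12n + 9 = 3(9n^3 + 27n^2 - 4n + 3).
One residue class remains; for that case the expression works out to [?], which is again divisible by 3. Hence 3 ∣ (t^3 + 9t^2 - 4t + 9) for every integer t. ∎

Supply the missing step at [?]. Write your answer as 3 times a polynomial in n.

The residues treated are {2, 0}, so the missing case is t ≡ 1 (mod 3); write t = 3n+1.
Then (3n+1)^3 + 9(3n+1)^2 - 4(3n+1) + 9 = 27n^3 + 108n^2 + 51n + 15 = 3(9n^3 + 36n^2 + 17n + 5).

3(9n^3 + 36n^2 + 17n + 5)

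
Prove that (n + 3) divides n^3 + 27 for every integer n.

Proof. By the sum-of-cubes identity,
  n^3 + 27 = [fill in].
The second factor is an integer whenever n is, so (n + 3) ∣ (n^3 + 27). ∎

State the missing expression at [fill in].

Polynomial division of n^3 + 27 by n + 3 leaves remainder 0 and quotient n^2 - 3n + 9.
Hence n^3 + 27 = (n + 3)(n^2 - 3n + 9).

(n + 3)(n^2 - 3n + 9)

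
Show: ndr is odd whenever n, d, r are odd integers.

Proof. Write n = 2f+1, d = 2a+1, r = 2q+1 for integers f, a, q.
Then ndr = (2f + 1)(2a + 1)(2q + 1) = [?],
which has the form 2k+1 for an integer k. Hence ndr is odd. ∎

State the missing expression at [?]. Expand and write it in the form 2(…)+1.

Expanding: (2f + 1)(2a + 1)(2q + 1) = 8afq + 4af + 4aq + 2a + 4fq + 2f + 2q + 1.
Every term except the constant is even, so this is 2(4afq + 2af + 2aq + a + 2fq + f + q) + 1,
and 4afq + 2af + 2aq + a + 2fq + f + q ∈ ℤ gives the required form.

2(4afq + 2af + 2aq + a + 2fq + f + q) + 1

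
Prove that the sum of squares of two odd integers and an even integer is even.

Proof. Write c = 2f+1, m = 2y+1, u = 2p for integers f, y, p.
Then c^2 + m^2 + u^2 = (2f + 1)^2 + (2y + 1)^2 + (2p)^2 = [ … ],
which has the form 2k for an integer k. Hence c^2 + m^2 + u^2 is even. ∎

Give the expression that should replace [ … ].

2(2f^2 + 2f + 2p^2 + 2y^2 + 2y + 1)

(2f + 1)^2 + (2y + 1)^2 + (2p)^2 = 4f^2 + 4f + 4p^2 + 4y^2 + 4y + 2
= 2(2f^2 + 2f + 2p^2 + 2y^2 + 2y + 1).
Since 2f^2 + 2f + 2p^2 + 2y^2 + 2y + 1 is an integer, the sum of squares is of the form 2k for an integer k.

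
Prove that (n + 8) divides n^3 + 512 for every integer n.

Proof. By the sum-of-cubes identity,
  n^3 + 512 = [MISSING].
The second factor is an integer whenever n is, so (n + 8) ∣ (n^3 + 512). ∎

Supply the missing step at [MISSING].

(n + 8)(n^2 - 8n + 64)

a^3 + b^3 = (a + b)(a^2 - ab + b^2). With a = n, b = 8:
n^3 + 512 = (n + 8)(n^2 - 8n + 64).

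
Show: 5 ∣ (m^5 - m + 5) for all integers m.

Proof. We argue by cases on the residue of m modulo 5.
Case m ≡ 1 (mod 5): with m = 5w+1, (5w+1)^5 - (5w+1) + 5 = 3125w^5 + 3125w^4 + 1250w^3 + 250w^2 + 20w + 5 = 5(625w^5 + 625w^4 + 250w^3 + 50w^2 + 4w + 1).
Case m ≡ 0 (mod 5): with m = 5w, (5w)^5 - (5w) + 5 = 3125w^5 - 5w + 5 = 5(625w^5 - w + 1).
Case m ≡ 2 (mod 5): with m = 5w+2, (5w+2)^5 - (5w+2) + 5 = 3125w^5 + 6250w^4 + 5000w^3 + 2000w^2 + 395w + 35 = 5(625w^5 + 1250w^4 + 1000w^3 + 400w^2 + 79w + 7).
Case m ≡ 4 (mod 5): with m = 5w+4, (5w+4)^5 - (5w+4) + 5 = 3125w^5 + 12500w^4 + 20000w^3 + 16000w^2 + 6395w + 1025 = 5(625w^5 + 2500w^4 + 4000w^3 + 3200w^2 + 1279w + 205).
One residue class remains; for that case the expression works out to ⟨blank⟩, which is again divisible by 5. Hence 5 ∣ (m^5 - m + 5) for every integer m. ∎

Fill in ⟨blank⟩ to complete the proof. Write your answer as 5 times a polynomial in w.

5(625w^5 + 1875w^4 + 2250w^3 + 1350w^2 + 404w + 49)

The residues treated are {1, 0, 2, 4}, so the missing case is m ≡ 3 (mod 5); write m = 5w+3.
Then (5w+3)^5 - (5w+3) + 5 = 3125w^5 + 9375w^4 + 11250w^3 + 6750w^2 + 2020w + 245 = 5(625w^5 + 1875w^4 + 2250w^3 + 1350w^2 + 404w + 49).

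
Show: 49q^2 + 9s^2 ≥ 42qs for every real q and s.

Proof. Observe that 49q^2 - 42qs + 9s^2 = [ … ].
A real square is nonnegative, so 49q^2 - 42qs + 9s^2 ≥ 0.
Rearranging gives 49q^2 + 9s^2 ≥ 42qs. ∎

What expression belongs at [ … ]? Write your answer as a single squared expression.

(7q - 3s)^2

The leading and trailing coefficients are 7^2 and 3^2, and 42 = 2·7·3, so the trinomial is (7q - 3s)^2.
Hence 49q^2 - 42qs + 9s^2 ≥ 0.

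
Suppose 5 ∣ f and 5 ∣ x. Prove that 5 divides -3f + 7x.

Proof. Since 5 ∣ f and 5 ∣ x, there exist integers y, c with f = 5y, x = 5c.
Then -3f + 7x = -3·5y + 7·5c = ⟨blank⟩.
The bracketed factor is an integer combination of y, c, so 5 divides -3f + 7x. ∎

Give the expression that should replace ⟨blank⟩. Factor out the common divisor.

5(7c - 3y)

Pull the common 5 out of every term: -3·5y + 7·5c = 5(7c - 3y).
7c - 3y is an integer, which exhibits the divisibility.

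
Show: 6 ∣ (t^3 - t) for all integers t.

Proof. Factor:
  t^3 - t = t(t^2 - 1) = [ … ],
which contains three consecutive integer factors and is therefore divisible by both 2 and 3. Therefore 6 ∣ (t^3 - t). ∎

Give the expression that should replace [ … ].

t(t^2 - 1) = t(t - 1)(t + 1) = (t - 1)t(t + 1).
These three factors are consecutive integers, so their product is divisible by 6.

(t - 1)t(t + 1)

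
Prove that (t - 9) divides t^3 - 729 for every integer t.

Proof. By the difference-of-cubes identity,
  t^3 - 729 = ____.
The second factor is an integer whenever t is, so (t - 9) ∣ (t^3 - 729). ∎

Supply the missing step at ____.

(t - 9)(t^2 + 9t + 81)

a^3 - b^3 = (a - b)(a^2 + ab + b^2). With a = t, b = 9:
t^3 - 729 = (t - 9)(t^2 + 9t + 81).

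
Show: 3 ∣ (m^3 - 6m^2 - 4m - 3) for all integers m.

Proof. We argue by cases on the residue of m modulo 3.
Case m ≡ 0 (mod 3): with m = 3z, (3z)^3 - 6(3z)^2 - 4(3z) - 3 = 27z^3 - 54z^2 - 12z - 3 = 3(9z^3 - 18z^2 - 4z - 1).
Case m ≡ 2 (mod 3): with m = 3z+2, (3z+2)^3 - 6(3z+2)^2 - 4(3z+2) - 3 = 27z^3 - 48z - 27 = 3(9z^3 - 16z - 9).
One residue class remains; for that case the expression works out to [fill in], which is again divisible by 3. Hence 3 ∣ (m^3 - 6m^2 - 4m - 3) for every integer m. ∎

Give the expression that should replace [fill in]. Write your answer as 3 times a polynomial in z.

3(9z^3 - 9z^2 - 13z - 4)

Only m ≡ 1 (mod 3) is unaccounted for. Put m = 3z+1:
(3z+1)^3 - 6(3z+1)^2 - 4(3z+1) - 3 expands to 27z^3 - 27z^2 - 39z - 12,
and factoring out 3 leaves 3(9z^3 - 9z^2 - 13z - 4).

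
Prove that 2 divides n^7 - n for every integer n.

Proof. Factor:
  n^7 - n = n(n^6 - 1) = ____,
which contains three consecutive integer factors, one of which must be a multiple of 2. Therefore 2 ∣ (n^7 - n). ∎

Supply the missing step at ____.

(n - 1)n(n + 1)(n^4 + n^2 + 1)

n^6 - 1 = (n^2 - 1)(n^4 + n^2 + 1), and n^2 - 1 = (n-1)(n+1).
So n(n^6 - 1) = (n - 1)n(n + 1)(n^4 + n^2 + 1).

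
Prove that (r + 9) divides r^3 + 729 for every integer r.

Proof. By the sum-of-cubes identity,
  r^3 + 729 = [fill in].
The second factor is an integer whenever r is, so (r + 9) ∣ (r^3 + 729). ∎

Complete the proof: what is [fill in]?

(r + 9)(r^2 - 9r + 81)

a^3 + b^3 = (a + b)(a^2 - ab + b^2). With a = r, b = 9:
r^3 + 729 = (r + 9)(r^2 - 9r + 81).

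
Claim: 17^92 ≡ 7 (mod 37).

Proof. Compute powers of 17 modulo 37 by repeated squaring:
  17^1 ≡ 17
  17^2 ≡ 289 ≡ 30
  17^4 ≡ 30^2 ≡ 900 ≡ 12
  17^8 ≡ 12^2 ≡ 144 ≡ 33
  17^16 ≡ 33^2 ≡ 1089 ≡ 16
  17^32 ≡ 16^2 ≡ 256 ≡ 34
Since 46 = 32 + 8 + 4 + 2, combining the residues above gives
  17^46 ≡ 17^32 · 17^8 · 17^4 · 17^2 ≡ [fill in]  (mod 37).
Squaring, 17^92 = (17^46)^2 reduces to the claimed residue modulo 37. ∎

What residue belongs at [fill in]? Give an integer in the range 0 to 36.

28

Multiply the listed residues: 34 · 33 · 12 · 30 = 1122 → 13464 → 403920.
Reducing modulo 37: 403920 = 10916·37 + 28, so 17^46 ≡ 28.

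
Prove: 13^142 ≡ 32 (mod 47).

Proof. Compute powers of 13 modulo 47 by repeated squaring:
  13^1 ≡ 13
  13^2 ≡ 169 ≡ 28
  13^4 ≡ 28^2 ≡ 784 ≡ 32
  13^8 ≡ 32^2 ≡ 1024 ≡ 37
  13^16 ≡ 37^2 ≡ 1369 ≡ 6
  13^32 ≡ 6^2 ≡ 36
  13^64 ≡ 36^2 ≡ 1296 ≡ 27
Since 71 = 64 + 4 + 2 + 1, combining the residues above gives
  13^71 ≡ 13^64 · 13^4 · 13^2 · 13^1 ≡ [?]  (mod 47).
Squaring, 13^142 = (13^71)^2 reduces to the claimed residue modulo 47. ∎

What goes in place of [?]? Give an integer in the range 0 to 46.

19

Multiply the listed residues: 27 · 32 · 28 · 13 = 864 → 24192 → 314496.
Reducing modulo 47: 314496 = 6691·47 + 19, so 13^71 ≡ 19.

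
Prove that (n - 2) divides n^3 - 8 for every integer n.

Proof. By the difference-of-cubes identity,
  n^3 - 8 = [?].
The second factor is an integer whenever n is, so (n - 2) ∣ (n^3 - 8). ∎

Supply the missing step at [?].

(n - 2)(n^2 + 2n + 4)

a^3 - b^3 = (a - b)(a^2 + ab + b^2). With a = n, b = 2:
n^3 - 8 = (n - 2)(n^2 + 2n + 4).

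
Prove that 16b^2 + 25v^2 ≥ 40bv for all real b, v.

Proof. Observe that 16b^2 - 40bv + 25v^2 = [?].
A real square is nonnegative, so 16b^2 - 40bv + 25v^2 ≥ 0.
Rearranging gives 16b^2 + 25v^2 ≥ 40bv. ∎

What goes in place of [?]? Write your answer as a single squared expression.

16b^2 - 40bv + 25v^2 is a perfect-square trinomial: the outer terms are (4b)^2 and (5v)^2, and the cross term is -2·4b·5v.
So 16b^2 - 40bv + 25v^2 = (4b - 5v)^2 ≥ 0.

(4b - 5v)^2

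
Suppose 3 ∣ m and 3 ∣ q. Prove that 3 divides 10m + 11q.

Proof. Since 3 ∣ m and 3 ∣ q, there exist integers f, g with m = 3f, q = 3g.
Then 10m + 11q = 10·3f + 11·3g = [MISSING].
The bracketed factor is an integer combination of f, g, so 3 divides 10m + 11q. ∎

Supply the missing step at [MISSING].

Each term has a factor of 3: 10·3f + 11·3g = 3·(10f + 11g).
Since 10f + 11g is an integer, 3 ∣ (10m + 11q).

3(10f + 11g)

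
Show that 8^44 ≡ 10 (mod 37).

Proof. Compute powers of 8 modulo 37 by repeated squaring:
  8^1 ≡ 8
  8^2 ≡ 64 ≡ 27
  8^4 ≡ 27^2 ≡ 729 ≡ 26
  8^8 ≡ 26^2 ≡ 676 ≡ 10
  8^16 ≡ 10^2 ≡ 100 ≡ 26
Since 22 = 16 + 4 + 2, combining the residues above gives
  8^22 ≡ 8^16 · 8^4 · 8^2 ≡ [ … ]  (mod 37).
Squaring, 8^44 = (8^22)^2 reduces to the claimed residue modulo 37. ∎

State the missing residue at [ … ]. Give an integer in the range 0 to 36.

Multiply the listed residues: 26 · 26 · 27 = 676 → 18252.
Reducing modulo 37: 18252 = 493·37 + 11, so 8^22 ≡ 11.

11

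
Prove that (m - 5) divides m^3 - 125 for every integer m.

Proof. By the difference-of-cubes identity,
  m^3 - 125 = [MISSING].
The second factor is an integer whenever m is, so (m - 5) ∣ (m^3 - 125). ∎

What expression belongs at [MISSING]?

Polynomial division of m^3 - 125 by m - 5 leaves remainder 0 and quotient m^2 + 5m + 25.
Hence m^3 - 125 = (m - 5)(m^2 + 5m + 25).

(m - 5)(m^2 + 5m + 25)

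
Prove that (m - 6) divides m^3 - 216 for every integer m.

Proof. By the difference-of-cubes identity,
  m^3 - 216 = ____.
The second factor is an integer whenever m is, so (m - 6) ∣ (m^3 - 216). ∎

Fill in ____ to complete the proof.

(m - 6)(m^2 + 6m + 36)

a^3 - b^3 = (a - b)(a^2 + ab + b^2). With a = m, b = 6:
m^3 - 216 = (m - 6)(m^2 + 6m + 36).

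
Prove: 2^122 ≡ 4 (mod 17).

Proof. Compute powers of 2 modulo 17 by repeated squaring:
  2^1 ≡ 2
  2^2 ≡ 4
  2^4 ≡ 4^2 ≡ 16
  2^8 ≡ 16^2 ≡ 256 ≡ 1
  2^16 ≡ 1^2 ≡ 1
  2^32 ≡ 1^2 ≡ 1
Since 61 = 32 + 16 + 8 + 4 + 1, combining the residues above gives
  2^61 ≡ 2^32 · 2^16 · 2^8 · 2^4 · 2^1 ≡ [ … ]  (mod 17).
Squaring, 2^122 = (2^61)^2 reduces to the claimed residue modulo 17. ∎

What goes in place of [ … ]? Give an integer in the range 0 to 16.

15

Multiply the listed residues: 1 · 1 · 1 · 16 · 2 = 1 → 1 → 16 → 32.
Reducing modulo 17: 32 = 1·17 + 15, so 2^61 ≡ 15.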